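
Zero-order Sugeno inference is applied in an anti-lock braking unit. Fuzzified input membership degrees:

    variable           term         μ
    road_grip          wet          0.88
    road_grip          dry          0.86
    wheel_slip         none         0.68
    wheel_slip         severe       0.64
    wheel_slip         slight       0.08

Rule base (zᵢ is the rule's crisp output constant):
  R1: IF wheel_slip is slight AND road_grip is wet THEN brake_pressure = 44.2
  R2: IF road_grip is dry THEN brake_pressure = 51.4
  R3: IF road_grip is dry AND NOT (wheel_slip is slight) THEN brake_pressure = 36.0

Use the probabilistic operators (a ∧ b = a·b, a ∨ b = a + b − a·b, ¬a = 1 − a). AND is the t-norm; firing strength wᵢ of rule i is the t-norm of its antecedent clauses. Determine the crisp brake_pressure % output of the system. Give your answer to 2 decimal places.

R1 (z=44.2): slight=0.08, wet=0.88; AND[a·b] → w = 0.0704
R2 (z=51.4): dry=0.86 → w = 0.8600
R3 (z=36.0): dry=0.86, ¬slight=1−0.08=0.92; AND[a·b] → w = 0.7912
Weighted average = (0.0704·44.2 + 0.8600·51.4 + 0.7912·36.0) / (0.0704 + 0.8600 + 0.7912)
  = 75.7989 / 1.7216 = 44.03

44.03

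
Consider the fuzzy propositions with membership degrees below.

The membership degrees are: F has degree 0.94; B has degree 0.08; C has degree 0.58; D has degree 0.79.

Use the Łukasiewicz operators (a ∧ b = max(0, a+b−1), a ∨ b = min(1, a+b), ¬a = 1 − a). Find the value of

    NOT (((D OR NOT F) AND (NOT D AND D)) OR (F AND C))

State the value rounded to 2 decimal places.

0.48

NOT F = 1 − 0.94 = 0.06
D OR NOT F = min(1, a+b) on (0.79, 0.06) = 0.85
NOT D = 1 − 0.79 = 0.21
NOT D AND D = max(0, a+b−1) on (0.21, 0.79) = 0.00
(D OR NOT F) AND (NOT D AND D) = max(0, a+b−1) on (0.85, 0.00) = 0.00
F AND C = max(0, a+b−1) on (0.94, 0.58) = 0.52
((D OR NOT F) AND (NOT D AND D)) OR (F AND C) = min(1, a+b) on (0.00, 0.52) = 0.52
NOT (((D OR NOT F) AND (NOT D AND D)) OR (F AND C)) = 1 − 0.52 = 0.48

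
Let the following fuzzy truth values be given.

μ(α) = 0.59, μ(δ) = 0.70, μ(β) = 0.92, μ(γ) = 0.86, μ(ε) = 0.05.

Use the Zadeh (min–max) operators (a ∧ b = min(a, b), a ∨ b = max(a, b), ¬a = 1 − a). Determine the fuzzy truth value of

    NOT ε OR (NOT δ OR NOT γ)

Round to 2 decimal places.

NOT ε = 1 − 0.05 = 0.95
NOT δ = 1 − 0.70 = 0.30
NOT γ = 1 − 0.86 = 0.14
NOT δ OR NOT γ = max(a, b) on (0.30, 0.14) = 0.30
NOT ε OR (NOT δ OR NOT γ) = max(a, b) on (0.95, 0.30) = 0.95

0.95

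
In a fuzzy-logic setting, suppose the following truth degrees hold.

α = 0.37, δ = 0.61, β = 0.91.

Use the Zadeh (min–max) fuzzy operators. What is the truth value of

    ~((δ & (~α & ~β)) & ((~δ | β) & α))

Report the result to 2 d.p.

~α = 1 − 0.37 = 0.63
~β = 1 − 0.91 = 0.09
~α & ~β = min(a, b) on (0.63, 0.09) = 0.09
δ & (~α & ~β) = min(a, b) on (0.61, 0.09) = 0.09
~δ = 1 − 0.61 = 0.39
~δ | β = max(a, b) on (0.39, 0.91) = 0.91
(~δ | β) & α = min(a, b) on (0.91, 0.37) = 0.37
(δ & (~α & ~β)) & ((~δ | β) & α) = min(a, b) on (0.09, 0.37) = 0.09
~((δ & (~α & ~β)) & ((~δ | β) & α)) = 1 − 0.09 = 0.91

0.91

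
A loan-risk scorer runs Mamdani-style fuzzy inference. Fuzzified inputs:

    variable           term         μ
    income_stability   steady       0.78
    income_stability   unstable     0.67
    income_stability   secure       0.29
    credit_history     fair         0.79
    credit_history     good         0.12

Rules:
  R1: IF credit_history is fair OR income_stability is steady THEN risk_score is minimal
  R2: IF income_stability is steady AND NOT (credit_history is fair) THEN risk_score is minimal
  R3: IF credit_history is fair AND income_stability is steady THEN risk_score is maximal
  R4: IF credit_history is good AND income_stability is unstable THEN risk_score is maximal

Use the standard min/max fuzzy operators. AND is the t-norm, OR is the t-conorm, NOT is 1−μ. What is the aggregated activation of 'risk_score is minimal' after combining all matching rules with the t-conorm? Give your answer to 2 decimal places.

0.79

R1: fair=0.79, steady=0.78; OR[max(a, b)] → w = 0.79
R2: steady=0.78, ¬fair=1−0.79=0.21; AND[min(a, b)] → w = 0.21
R3: fair=0.79, steady=0.78; AND[min(a, b)] → w = 0.78
R4: good=0.12, unstable=0.67; AND[min(a, b)] → w = 0.12
Rules with consequent 'minimal': {R1, R2} → strengths 0.79, 0.21
Aggregate via t-conorm [max(a, b)]: 0.79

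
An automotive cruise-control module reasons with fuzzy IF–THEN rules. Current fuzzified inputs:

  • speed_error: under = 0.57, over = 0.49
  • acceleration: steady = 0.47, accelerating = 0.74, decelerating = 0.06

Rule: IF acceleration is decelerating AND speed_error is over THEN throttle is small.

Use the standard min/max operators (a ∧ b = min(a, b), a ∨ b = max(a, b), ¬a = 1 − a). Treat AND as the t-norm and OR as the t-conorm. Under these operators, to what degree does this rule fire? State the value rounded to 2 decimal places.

0.06

firing strength: decelerating=0.06, over=0.49; AND[min(a, b)] → w = 0.06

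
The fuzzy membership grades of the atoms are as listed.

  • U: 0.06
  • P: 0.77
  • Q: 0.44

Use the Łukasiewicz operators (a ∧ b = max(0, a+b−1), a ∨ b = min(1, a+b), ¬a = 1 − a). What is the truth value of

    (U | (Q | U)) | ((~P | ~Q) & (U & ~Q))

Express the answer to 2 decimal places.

Q | U = min(1, a+b) on (0.44, 0.06) = 0.50
U | (Q | U) = min(1, a+b) on (0.06, 0.50) = 0.56
~P = 1 − 0.77 = 0.23
~Q = 1 − 0.44 = 0.56
~P | ~Q = min(1, a+b) on (0.23, 0.56) = 0.79
~Q = 1 − 0.44 = 0.56
U & ~Q = max(0, a+b−1) on (0.06, 0.56) = 0.00
(~P | ~Q) & (U & ~Q) = max(0, a+b−1) on (0.79, 0.00) = 0.00
(U | (Q | U)) | ((~P | ~Q) & (U & ~Q)) = min(1, a+b) on (0.56, 0.00) = 0.56

0.56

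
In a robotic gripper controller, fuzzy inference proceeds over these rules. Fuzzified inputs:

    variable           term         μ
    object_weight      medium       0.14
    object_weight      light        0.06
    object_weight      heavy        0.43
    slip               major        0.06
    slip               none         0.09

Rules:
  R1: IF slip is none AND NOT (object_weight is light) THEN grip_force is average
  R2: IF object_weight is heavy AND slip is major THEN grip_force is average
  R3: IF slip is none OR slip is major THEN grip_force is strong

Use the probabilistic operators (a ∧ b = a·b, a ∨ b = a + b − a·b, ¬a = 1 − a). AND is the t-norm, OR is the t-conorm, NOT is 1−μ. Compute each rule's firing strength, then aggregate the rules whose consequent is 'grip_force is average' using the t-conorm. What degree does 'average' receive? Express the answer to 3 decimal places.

R1: none=0.09, ¬light=1−0.06=0.94; AND[a·b] → w = 0.0846
R2: heavy=0.43, major=0.06; AND[a·b] → w = 0.0258
R3: none=0.09, major=0.06; OR[a + b − a·b] → w = 0.1446
Rules with consequent 'average': {R1, R2} → strengths 0.0846, 0.0258
Aggregate via t-conorm [a + b − a·b]: 0.1082

0.108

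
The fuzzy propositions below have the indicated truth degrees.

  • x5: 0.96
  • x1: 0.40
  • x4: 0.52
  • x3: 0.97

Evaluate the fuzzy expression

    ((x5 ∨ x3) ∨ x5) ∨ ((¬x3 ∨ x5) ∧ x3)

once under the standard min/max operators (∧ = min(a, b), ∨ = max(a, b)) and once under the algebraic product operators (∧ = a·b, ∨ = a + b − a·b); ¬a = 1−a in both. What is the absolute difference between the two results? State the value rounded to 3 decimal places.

0.030

Under standard min/max:
  x5 ∨ x3 = max(a, b) on (0.96, 0.97) = 0.97
  (x5 ∨ x3) ∨ x5 = max(a, b) on (0.97, 0.96) = 0.97
  ¬x3 = 1 − 0.97 = 0.03
  ¬x3 ∨ x5 = max(a, b) on (0.03, 0.96) = 0.96
  (¬x3 ∨ x5) ∧ x3 = min(a, b) on (0.96, 0.97) = 0.96
  ((x5 ∨ x3) ∨ x5) ∨ ((¬x3 ∨ x5) ∧ x3) = max(a, b) on (0.97, 0.96) = 0.97
  → value = 0.9700
Under algebraic product:
  x5 ∨ x3 = a + b − a·b on (0.9600, 0.9700) = 0.9988
  (x5 ∨ x3) ∨ x5 = a + b − a·b on (0.9988, 0.9600) = 1.0000
  ¬x3 = 1 − 0.9700 = 0.0300
  ¬x3 ∨ x5 = a + b − a·b on (0.0300, 0.9600) = 0.9612
  (¬x3 ∨ x5) ∧ x3 = a·b on (0.9612, 0.9700) = 0.9324
  ((x5 ∨ x3) ∨ x5) ∨ ((¬x3 ∨ x5) ∧ x3) = a + b − a·b on (1.0000, 0.9324) = 1.0000
  → value = 1.0000
|0.9700 − 1.0000| = 0.030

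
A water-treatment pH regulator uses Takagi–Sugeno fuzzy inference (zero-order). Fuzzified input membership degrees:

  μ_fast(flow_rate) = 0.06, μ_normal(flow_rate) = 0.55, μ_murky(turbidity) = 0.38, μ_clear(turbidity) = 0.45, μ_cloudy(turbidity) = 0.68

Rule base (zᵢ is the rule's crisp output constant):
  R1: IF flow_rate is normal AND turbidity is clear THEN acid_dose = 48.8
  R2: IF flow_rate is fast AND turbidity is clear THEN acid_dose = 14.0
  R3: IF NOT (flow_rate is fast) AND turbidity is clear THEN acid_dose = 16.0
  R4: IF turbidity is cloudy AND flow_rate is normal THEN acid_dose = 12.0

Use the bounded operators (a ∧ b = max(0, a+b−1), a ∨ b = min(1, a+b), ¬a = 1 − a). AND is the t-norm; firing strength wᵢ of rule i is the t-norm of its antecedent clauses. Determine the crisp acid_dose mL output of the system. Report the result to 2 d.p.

R1 (z=48.8): normal=0.55, clear=0.45; AND[max(0, a+b−1)] → w = 0.00
R2 (z=14.0): fast=0.06, clear=0.45; AND[max(0, a+b−1)] → w = 0.00
R3 (z=16.0): ¬fast=1−0.06=0.94, clear=0.45; AND[max(0, a+b−1)] → w = 0.39
R4 (z=12.0): cloudy=0.68, normal=0.55; AND[max(0, a+b−1)] → w = 0.23
Weighted average = (0.00·48.8 + 0.00·14.0 + 0.39·16.0 + 0.23·12.0) / (0.00 + 0.00 + 0.39 + 0.23)
  = 9.0000 / 0.6200 = 14.52

14.52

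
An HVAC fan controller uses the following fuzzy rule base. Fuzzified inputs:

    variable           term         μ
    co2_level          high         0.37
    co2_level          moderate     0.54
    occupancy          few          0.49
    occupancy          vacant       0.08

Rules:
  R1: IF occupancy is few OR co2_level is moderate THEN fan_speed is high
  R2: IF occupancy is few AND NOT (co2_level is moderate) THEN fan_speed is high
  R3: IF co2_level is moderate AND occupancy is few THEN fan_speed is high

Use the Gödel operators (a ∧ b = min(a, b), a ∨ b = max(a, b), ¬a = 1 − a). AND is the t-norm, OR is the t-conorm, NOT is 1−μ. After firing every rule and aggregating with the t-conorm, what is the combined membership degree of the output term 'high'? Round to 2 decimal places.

0.54

R1: few=0.49, moderate=0.54; OR[max(a, b)] → w = 0.54
R2: few=0.49, ¬moderate=1−0.54=0.46; AND[min(a, b)] → w = 0.46
R3: moderate=0.54, few=0.49; AND[min(a, b)] → w = 0.49
Rules with consequent 'high': {R1, R2, R3} → strengths 0.54, 0.46, 0.49
Aggregate via t-conorm [max(a, b)]: 0.54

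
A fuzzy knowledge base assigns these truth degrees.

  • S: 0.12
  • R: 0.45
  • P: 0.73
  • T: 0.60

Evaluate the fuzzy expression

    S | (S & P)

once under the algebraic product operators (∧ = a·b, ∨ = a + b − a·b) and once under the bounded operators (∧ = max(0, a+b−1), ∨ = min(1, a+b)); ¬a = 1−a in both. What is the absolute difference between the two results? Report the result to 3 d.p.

0.077

Under algebraic product:
  S & P = a·b on (0.1200, 0.7300) = 0.0876
  S | (S & P) = a + b − a·b on (0.1200, 0.0876) = 0.1971
  → value = 0.1971
Under bounded:
  S & P = max(0, a+b−1) on (0.12, 0.73) = 0.00
  S | (S & P) = min(1, a+b) on (0.12, 0.00) = 0.12
  → value = 0.1200
|0.1971 − 0.1200| = 0.077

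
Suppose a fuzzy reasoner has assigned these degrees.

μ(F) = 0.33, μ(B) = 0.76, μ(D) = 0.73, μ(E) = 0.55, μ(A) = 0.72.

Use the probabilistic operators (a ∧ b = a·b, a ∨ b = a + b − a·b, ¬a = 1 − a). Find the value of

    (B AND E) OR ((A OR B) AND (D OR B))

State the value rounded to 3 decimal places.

B AND E = a·b on (0.7600, 0.5500) = 0.4180
A OR B = a + b − a·b on (0.7200, 0.7600) = 0.9328
D OR B = a + b − a·b on (0.7300, 0.7600) = 0.9352
(A OR B) AND (D OR B) = a·b on (0.9328, 0.9352) = 0.8724
(B AND E) OR ((A OR B) AND (D OR B)) = a + b − a·b on (0.4180, 0.8724) = 0.9257

0.926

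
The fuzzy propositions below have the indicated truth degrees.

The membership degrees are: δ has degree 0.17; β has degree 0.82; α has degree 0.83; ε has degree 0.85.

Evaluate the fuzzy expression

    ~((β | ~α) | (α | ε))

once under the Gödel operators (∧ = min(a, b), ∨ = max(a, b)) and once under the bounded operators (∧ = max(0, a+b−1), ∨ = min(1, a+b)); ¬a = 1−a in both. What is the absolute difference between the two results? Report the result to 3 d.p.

0.150

Under Gödel:
  ~α = 1 − 0.83 = 0.17
  β | ~α = max(a, b) on (0.82, 0.17) = 0.82
  α | ε = max(a, b) on (0.83, 0.85) = 0.85
  (β | ~α) | (α | ε) = max(a, b) on (0.82, 0.85) = 0.85
  ~((β | ~α) | (α | ε)) = 1 − 0.85 = 0.15
  → value = 0.1500
Under bounded:
  ~α = 1 − 0.83 = 0.17
  β | ~α = min(1, a+b) on (0.82, 0.17) = 0.99
  α | ε = min(1, a+b) on (0.83, 0.85) = 1.00
  (β | ~α) | (α | ε) = min(1, a+b) on (0.99, 1.00) = 1.00
  ~((β | ~α) | (α | ε)) = 1 − 1.00 = 0.00
  → value = 0.0000
|0.1500 − 0.0000| = 0.150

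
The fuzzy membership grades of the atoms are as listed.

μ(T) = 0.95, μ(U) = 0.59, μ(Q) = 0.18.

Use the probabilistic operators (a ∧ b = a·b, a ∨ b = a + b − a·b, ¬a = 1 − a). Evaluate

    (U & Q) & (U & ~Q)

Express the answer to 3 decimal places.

U & Q = a·b on (0.5900, 0.1800) = 0.1062
~Q = 1 − 0.1800 = 0.8200
U & ~Q = a·b on (0.5900, 0.8200) = 0.4838
(U & Q) & (U & ~Q) = a·b on (0.1062, 0.4838) = 0.0514

0.051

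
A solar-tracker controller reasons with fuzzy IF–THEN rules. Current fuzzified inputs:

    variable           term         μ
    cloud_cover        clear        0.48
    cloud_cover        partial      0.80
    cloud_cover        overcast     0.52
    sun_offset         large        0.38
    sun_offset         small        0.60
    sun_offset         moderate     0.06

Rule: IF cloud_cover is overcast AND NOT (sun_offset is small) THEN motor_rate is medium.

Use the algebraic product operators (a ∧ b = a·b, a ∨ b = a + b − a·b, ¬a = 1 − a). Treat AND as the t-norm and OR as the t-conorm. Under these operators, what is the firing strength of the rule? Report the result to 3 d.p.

firing strength: overcast=0.52, ¬small=1−0.60=0.40; AND[a·b] → w = 0.2080

0.208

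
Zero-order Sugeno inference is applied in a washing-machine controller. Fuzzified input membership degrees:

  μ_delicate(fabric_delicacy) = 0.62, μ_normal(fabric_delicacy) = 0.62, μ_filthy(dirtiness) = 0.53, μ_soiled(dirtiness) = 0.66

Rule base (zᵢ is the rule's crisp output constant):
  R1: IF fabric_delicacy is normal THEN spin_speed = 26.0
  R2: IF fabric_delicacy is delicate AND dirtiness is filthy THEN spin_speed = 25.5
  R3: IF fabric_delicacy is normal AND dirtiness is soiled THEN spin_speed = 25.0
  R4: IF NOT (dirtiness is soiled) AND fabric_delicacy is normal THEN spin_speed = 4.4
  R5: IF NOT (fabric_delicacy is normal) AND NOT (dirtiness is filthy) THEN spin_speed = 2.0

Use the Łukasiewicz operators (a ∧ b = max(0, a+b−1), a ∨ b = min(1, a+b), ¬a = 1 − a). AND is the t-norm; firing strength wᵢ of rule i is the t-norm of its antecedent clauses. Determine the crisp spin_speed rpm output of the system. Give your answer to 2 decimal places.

25.66

R1 (z=26.0): normal=0.62 → w = 0.62
R2 (z=25.5): delicate=0.62, filthy=0.53; AND[max(0, a+b−1)] → w = 0.15
R3 (z=25.0): normal=0.62, soiled=0.66; AND[max(0, a+b−1)] → w = 0.28
R4 (z=4.4): ¬soiled=1−0.66=0.34, normal=0.62; AND[max(0, a+b−1)] → w = 0.00
R5 (z=2.0): ¬normal=1−0.62=0.38, ¬filthy=1−0.53=0.47; AND[max(0, a+b−1)] → w = 0.00
Weighted average = (0.62·26.0 + 0.15·25.5 + 0.28·25.0 + 0.00·4.4 + 0.00·2.0) / (0.62 + 0.15 + 0.28 + 0.00 + 0.00)
  = 26.9450 / 1.0500 = 25.66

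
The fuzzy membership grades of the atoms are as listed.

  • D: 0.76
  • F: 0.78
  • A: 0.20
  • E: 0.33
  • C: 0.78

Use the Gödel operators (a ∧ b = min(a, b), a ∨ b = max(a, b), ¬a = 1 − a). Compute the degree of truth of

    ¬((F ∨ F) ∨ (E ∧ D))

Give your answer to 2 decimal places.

0.22

F ∨ F = max(a, b) on (0.78, 0.78) = 0.78
E ∧ D = min(a, b) on (0.33, 0.76) = 0.33
(F ∨ F) ∨ (E ∧ D) = max(a, b) on (0.78, 0.33) = 0.78
¬((F ∨ F) ∨ (E ∧ D)) = 1 − 0.78 = 0.22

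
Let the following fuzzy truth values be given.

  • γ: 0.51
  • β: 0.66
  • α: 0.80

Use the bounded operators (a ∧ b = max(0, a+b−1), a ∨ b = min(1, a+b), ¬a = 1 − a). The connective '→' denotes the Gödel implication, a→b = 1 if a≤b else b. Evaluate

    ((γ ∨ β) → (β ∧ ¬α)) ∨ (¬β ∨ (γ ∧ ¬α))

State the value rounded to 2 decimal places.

γ ∨ β = min(1, a+b) on (0.51, 0.66) = 1.00
¬α = 1 − 0.80 = 0.20
β ∧ ¬α = max(0, a+b−1) on (0.66, 0.20) = 0.00
(γ ∨ β) → (β ∧ ¬α)  [Gödel: 1 if a≤b else b] with a=1.00, b=0.00 → 0.00
¬β = 1 − 0.66 = 0.34
¬α = 1 − 0.80 = 0.20
γ ∧ ¬α = max(0, a+b−1) on (0.51, 0.20) = 0.00
¬β ∨ (γ ∧ ¬α) = min(1, a+b) on (0.34, 0.00) = 0.34
((γ ∨ β) → (β ∧ ¬α)) ∨ (¬β ∨ (γ ∧ ¬α)) = min(1, a+b) on (0.00, 0.34) = 0.34

0.34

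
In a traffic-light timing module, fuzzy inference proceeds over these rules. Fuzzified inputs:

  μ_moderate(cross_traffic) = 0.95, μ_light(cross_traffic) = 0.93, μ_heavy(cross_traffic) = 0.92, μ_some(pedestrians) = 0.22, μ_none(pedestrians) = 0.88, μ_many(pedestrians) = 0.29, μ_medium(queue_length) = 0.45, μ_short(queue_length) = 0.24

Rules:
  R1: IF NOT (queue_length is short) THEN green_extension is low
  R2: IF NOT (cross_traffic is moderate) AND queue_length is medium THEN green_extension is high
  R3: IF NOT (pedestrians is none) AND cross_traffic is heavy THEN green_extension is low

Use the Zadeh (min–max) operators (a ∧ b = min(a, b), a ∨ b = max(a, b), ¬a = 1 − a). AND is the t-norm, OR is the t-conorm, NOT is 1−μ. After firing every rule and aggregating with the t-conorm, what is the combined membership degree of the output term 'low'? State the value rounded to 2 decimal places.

0.76

R1: ¬short=1−0.24=0.76 → w = 0.76
R2: ¬moderate=1−0.95=0.05, medium=0.45; AND[min(a, b)] → w = 0.05
R3: ¬none=1−0.88=0.12, heavy=0.92; AND[min(a, b)] → w = 0.12
Rules with consequent 'low': {R1, R3} → strengths 0.76, 0.12
Aggregate via t-conorm [max(a, b)]: 0.76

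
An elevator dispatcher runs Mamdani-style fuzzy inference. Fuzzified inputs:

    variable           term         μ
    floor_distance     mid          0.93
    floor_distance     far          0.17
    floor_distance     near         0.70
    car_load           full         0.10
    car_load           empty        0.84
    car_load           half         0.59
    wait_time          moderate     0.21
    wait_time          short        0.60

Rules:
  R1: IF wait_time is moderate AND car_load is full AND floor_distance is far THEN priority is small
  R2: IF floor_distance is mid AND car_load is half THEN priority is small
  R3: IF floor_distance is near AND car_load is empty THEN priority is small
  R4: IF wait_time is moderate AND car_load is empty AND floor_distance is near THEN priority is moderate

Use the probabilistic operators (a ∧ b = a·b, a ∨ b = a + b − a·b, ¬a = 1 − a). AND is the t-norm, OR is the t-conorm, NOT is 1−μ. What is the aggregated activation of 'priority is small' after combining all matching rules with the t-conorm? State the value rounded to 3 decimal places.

R1: moderate=0.21, full=0.10, far=0.17; AND[a·b] → w = 0.0036
R2: mid=0.93, half=0.59; AND[a·b] → w = 0.5487
R3: near=0.70, empty=0.84; AND[a·b] → w = 0.5880
R4: moderate=0.21, empty=0.84, near=0.70; AND[a·b] → w = 0.1235
Rules with consequent 'small': {R1, R2, R3} → strengths 0.0036, 0.5487, 0.5880
Aggregate via t-conorm [a + b − a·b]: 0.8147

0.815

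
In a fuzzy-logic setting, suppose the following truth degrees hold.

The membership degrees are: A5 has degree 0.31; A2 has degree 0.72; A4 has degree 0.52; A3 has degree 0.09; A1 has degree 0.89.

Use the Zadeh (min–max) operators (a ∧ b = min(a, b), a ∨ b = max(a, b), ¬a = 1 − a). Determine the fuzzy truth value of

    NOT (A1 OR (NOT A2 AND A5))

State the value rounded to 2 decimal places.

NOT A2 = 1 − 0.72 = 0.28
NOT A2 AND A5 = min(a, b) on (0.28, 0.31) = 0.28
A1 OR (NOT A2 AND A5) = max(a, b) on (0.89, 0.28) = 0.89
NOT (A1 OR (NOT A2 AND A5)) = 1 − 0.89 = 0.11

0.11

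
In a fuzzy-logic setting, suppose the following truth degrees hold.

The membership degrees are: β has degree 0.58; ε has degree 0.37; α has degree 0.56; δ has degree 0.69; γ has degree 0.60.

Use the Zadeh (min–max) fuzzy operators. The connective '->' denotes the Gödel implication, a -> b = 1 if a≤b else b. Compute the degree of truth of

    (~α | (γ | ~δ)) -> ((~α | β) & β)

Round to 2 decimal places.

~α = 1 − 0.56 = 0.44
~δ = 1 − 0.69 = 0.31
γ | ~δ = max(a, b) on (0.60, 0.31) = 0.60
~α | (γ | ~δ) = max(a, b) on (0.44, 0.60) = 0.60
~α = 1 − 0.56 = 0.44
~α | β = max(a, b) on (0.44, 0.58) = 0.58
(~α | β) & β = min(a, b) on (0.58, 0.58) = 0.58
(~α | (γ | ~δ)) -> ((~α | β) & β)  [Gödel: 1 if a≤b else b] with a=0.60, b=0.58 → 0.58

0.58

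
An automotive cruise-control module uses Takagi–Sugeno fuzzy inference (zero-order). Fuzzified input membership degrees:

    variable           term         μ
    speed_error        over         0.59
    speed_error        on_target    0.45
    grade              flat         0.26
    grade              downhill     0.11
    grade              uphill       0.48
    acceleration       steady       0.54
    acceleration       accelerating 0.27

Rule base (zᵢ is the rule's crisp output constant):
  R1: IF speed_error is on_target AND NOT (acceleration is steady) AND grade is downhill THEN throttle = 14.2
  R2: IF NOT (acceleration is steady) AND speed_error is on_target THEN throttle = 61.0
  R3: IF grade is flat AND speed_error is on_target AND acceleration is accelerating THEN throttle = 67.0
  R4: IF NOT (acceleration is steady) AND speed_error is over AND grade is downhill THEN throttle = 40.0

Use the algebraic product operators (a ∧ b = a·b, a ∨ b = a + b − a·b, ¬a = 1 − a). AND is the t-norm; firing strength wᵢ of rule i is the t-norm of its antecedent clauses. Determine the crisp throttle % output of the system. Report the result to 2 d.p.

R1 (z=14.2): on_target=0.45, ¬steady=1−0.54=0.46, downhill=0.11; AND[a·b] → w = 0.0228
R2 (z=61.0): ¬steady=1−0.54=0.46, on_target=0.45; AND[a·b] → w = 0.2070
R3 (z=67.0): flat=0.26, on_target=0.45, accelerating=0.27; AND[a·b] → w = 0.0316
R4 (z=40.0): ¬steady=1−0.54=0.46, over=0.59, downhill=0.11; AND[a·b] → w = 0.0299
Weighted average = (0.0228·14.2 + 0.2070·61.0 + 0.0316·67.0 + 0.0299·40.0) / (0.0228 + 0.2070 + 0.0316 + 0.0299)
  = 16.2610 / 0.2912 = 55.84

55.84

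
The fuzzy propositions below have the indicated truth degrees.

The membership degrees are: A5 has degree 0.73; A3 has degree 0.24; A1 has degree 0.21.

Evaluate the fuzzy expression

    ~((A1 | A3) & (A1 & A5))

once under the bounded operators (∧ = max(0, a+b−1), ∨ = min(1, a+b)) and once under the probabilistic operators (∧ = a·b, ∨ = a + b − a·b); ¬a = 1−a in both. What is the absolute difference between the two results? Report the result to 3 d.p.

Under bounded:
  A1 | A3 = min(1, a+b) on (0.21, 0.24) = 0.45
  A1 & A5 = max(0, a+b−1) on (0.21, 0.73) = 0.00
  (A1 | A3) & (A1 & A5) = max(0, a+b−1) on (0.45, 0.00) = 0.00
  ~((A1 | A3) & (A1 & A5)) = 1 − 0.00 = 1.00
  → value = 1.0000
Under probabilistic:
  A1 | A3 = a + b − a·b on (0.2100, 0.2400) = 0.3996
  A1 & A5 = a·b on (0.2100, 0.7300) = 0.1533
  (A1 | A3) & (A1 & A5) = a·b on (0.3996, 0.1533) = 0.0613
  ~((A1 | A3) & (A1 & A5)) = 1 − 0.0613 = 0.9387
  → value = 0.9387
|1.0000 − 0.9387| = 0.061

0.061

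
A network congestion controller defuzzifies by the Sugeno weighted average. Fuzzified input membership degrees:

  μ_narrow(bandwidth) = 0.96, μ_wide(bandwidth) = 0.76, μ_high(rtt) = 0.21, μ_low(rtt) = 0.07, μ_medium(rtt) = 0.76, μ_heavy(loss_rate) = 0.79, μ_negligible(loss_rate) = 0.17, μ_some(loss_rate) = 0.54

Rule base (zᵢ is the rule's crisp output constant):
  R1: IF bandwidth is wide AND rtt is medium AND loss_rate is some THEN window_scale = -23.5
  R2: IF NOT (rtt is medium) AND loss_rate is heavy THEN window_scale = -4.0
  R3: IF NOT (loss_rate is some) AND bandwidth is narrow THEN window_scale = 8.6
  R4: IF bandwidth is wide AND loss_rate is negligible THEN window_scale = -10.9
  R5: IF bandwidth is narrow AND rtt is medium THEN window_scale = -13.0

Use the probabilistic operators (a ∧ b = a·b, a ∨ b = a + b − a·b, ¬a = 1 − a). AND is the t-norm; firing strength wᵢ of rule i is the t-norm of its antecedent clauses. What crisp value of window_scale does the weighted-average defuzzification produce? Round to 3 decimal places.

-8.426

R1 (z=-23.5): wide=0.76, medium=0.76, some=0.54; AND[a·b] → w = 0.3119
R2 (z=-4.0): ¬medium=1−0.76=0.24, heavy=0.79; AND[a·b] → w = 0.1896
R3 (z=8.6): ¬some=1−0.54=0.46, narrow=0.96; AND[a·b] → w = 0.4416
R4 (z=-10.9): wide=0.76, negligible=0.17; AND[a·b] → w = 0.1292
R5 (z=-13.0): narrow=0.96, medium=0.76; AND[a·b] → w = 0.7296
Weighted average = (0.3119·-23.5 + 0.1896·-4.0 + 0.4416·8.6 + 0.1292·-10.9 + 0.7296·-13.0) / (0.3119 + 0.1896 + 0.4416 + 0.1292 + 0.7296)
  = -15.1835 / 1.8019 = -8.426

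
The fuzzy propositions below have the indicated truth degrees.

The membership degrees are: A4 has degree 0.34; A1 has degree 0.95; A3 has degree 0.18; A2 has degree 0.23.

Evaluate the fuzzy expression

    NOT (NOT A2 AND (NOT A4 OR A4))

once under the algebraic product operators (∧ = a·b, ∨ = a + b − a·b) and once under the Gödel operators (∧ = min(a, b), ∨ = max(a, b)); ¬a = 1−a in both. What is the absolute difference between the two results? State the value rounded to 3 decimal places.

Under algebraic product:
  NOT A2 = 1 − 0.2300 = 0.7700
  NOT A4 = 1 − 0.3400 = 0.6600
  NOT A4 OR A4 = a + b − a·b on (0.6600, 0.3400) = 0.7756
  NOT A2 AND (NOT A4 OR A4) = a·b on (0.7700, 0.7756) = 0.5972
  NOT (NOT A2 AND (NOT A4 OR A4)) = 1 − 0.5972 = 0.4028
  → value = 0.4028
Under Gödel:
  NOT A2 = 1 − 0.23 = 0.77
  NOT A4 = 1 − 0.34 = 0.66
  NOT A4 OR A4 = max(a, b) on (0.66, 0.34) = 0.66
  NOT A2 AND (NOT A4 OR A4) = min(a, b) on (0.77, 0.66) = 0.66
  NOT (NOT A2 AND (NOT A4 OR A4)) = 1 − 0.66 = 0.34
  → value = 0.3400
|0.4028 − 0.3400| = 0.063

0.063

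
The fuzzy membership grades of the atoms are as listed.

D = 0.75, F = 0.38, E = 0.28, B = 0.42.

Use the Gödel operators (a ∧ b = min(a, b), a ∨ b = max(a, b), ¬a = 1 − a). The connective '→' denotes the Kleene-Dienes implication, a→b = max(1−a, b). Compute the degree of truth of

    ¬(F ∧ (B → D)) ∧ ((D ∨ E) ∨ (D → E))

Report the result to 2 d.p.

B → D  [Kleene-Dienes: max(1−a, b)] with a=0.42, b=0.75 → 0.75
F ∧ (B → D) = min(a, b) on (0.38, 0.75) = 0.38
¬(F ∧ (B → D)) = 1 − 0.38 = 0.62
D ∨ E = max(a, b) on (0.75, 0.28) = 0.75
D → E  [Kleene-Dienes: max(1−a, b)] with a=0.75, b=0.28 → 0.28
(D ∨ E) ∨ (D → E) = max(a, b) on (0.75, 0.28) = 0.75
¬(F ∧ (B → D)) ∧ ((D ∨ E) ∨ (D → E)) = min(a, b) on (0.62, 0.75) = 0.62

0.62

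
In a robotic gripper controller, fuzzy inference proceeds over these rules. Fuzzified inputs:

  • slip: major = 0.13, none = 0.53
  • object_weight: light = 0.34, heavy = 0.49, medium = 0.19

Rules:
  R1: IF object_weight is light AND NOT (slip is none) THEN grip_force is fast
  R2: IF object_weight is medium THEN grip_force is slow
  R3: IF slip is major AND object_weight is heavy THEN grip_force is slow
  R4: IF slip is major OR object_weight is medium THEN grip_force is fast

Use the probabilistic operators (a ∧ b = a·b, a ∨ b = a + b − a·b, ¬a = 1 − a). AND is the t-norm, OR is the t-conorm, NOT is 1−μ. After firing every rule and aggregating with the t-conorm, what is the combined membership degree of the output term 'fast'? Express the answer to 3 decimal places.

0.408

R1: light=0.34, ¬none=1−0.53=0.47; AND[a·b] → w = 0.1598
R2: medium=0.19 → w = 0.1900
R3: major=0.13, heavy=0.49; AND[a·b] → w = 0.0637
R4: major=0.13, medium=0.19; OR[a + b − a·b] → w = 0.2953
Rules with consequent 'fast': {R1, R4} → strengths 0.1598, 0.2953
Aggregate via t-conorm [a + b − a·b]: 0.4079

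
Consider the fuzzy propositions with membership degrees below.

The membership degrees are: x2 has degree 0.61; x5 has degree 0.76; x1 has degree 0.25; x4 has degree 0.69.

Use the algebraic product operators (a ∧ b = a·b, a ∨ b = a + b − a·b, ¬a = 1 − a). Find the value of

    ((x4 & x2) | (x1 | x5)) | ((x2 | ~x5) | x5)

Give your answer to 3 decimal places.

0.993

x4 & x2 = a·b on (0.6900, 0.6100) = 0.4209
x1 | x5 = a + b − a·b on (0.2500, 0.7600) = 0.8200
(x4 & x2) | (x1 | x5) = a + b − a·b on (0.4209, 0.8200) = 0.8958
~x5 = 1 − 0.7600 = 0.2400
x2 | ~x5 = a + b − a·b on (0.6100, 0.2400) = 0.7036
(x2 | ~x5) | x5 = a + b − a·b on (0.7036, 0.7600) = 0.9289
((x4 & x2) | (x1 | x5)) | ((x2 | ~x5) | x5) = a + b − a·b on (0.8958, 0.9289) = 0.9926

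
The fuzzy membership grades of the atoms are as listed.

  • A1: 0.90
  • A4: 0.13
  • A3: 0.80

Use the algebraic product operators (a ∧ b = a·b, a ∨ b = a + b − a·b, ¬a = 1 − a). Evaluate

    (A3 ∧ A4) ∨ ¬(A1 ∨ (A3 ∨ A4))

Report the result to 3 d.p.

0.120

A3 ∧ A4 = a·b on (0.8000, 0.1300) = 0.1040
A3 ∨ A4 = a + b − a·b on (0.8000, 0.1300) = 0.8260
A1 ∨ (A3 ∨ A4) = a + b − a·b on (0.9000, 0.8260) = 0.9826
¬(A1 ∨ (A3 ∨ A4)) = 1 − 0.9826 = 0.0174
(A3 ∧ A4) ∨ ¬(A1 ∨ (A3 ∨ A4)) = a + b − a·b on (0.1040, 0.0174) = 0.1196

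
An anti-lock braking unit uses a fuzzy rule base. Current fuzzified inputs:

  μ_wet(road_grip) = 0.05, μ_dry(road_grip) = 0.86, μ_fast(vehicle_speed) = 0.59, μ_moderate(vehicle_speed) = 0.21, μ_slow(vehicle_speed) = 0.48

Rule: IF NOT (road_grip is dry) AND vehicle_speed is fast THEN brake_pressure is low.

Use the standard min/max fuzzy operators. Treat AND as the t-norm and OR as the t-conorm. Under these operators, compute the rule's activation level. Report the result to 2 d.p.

0.14

firing strength: ¬dry=1−0.86=0.14, fast=0.59; AND[min(a, b)] → w = 0.14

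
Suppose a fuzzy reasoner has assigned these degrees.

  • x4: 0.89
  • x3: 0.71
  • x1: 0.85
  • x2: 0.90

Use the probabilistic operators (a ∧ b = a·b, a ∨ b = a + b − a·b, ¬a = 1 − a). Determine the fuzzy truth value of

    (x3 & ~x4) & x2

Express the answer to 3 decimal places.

0.070

~x4 = 1 − 0.8900 = 0.1100
x3 & ~x4 = a·b on (0.7100, 0.1100) = 0.0781
(x3 & ~x4) & x2 = a·b on (0.0781, 0.9000) = 0.0703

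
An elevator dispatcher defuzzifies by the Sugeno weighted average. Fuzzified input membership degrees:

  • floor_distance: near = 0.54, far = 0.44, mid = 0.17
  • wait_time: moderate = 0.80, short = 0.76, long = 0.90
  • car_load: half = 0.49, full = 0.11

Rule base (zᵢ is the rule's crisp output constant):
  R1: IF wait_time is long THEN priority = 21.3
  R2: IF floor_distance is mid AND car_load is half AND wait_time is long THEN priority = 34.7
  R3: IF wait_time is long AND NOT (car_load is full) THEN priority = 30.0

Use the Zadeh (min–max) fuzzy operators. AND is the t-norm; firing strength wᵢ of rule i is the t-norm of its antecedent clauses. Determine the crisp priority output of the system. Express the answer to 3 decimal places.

26.413

R1 (z=21.3): long=0.90 → w = 0.90
R2 (z=34.7): mid=0.17, half=0.49, long=0.90; AND[min(a, b)] → w = 0.17
R3 (z=30.0): long=0.90, ¬full=1−0.11=0.89; AND[min(a, b)] → w = 0.89
Weighted average = (0.90·21.3 + 0.17·34.7 + 0.89·30.0) / (0.90 + 0.17 + 0.89)
  = 51.7690 / 1.9600 = 26.413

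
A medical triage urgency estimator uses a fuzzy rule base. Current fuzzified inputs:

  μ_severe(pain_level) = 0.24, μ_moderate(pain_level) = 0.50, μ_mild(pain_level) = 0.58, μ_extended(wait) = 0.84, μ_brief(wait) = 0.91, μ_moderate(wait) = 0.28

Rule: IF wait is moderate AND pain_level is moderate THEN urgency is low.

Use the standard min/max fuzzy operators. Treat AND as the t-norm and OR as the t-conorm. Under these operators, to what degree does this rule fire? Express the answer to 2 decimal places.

firing strength: moderate=0.28, moderate=0.50; AND[min(a, b)] → w = 0.28

0.28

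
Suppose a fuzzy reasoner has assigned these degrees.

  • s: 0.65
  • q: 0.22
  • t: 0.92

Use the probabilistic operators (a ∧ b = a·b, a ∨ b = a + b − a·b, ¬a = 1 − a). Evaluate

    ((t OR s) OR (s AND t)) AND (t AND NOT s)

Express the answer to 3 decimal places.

t OR s = a + b − a·b on (0.9200, 0.6500) = 0.9720
s AND t = a·b on (0.6500, 0.9200) = 0.5980
(t OR s) OR (s AND t) = a + b − a·b on (0.9720, 0.5980) = 0.9887
NOT s = 1 − 0.6500 = 0.3500
t AND NOT s = a·b on (0.9200, 0.3500) = 0.3220
((t OR s) OR (s AND t)) AND (t AND NOT s) = a·b on (0.9887, 0.3220) = 0.3184

0.318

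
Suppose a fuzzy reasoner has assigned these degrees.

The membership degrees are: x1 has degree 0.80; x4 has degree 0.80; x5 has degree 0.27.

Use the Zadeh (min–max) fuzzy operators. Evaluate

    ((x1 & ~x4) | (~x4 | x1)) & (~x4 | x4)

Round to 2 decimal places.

~x4 = 1 − 0.80 = 0.20
x1 & ~x4 = min(a, b) on (0.80, 0.20) = 0.20
~x4 = 1 − 0.80 = 0.20
~x4 | x1 = max(a, b) on (0.20, 0.80) = 0.80
(x1 & ~x4) | (~x4 | x1) = max(a, b) on (0.20, 0.80) = 0.80
~x4 = 1 − 0.80 = 0.20
~x4 | x4 = max(a, b) on (0.20, 0.80) = 0.80
((x1 & ~x4) | (~x4 | x1)) & (~x4 | x4) = min(a, b) on (0.80, 0.80) = 0.80

0.80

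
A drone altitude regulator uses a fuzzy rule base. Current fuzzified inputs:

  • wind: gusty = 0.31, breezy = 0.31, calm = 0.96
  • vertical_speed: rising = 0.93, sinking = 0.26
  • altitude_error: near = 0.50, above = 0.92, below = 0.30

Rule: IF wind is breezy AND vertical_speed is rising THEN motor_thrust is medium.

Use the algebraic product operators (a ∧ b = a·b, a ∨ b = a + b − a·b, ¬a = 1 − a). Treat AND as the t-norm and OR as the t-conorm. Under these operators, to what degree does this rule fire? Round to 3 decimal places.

firing strength: breezy=0.31, rising=0.93; AND[a·b] → w = 0.2883

0.288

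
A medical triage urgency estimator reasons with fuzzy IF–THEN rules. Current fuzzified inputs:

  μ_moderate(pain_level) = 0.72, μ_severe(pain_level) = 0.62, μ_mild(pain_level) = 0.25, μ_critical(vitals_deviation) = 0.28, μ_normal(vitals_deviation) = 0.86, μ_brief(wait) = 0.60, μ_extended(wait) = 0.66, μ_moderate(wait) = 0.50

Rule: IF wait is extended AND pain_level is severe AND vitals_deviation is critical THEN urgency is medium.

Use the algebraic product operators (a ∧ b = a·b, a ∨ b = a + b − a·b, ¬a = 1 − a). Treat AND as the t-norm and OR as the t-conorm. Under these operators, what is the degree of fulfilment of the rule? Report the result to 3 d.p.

firing strength: extended=0.66, severe=0.62, critical=0.28; AND[a·b] → w = 0.1146

0.115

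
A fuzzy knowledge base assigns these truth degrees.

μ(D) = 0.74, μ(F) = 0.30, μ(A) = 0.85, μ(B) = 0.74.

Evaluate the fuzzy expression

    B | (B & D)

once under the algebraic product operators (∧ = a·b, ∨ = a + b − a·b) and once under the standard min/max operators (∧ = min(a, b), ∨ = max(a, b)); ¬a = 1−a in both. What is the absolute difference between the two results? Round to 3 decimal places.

0.142

Under algebraic product:
  B & D = a·b on (0.7400, 0.7400) = 0.5476
  B | (B & D) = a + b − a·b on (0.7400, 0.5476) = 0.8824
  → value = 0.8824
Under standard min/max:
  B & D = min(a, b) on (0.74, 0.74) = 0.74
  B | (B & D) = max(a, b) on (0.74, 0.74) = 0.74
  → value = 0.7400
|0.8824 − 0.7400| = 0.142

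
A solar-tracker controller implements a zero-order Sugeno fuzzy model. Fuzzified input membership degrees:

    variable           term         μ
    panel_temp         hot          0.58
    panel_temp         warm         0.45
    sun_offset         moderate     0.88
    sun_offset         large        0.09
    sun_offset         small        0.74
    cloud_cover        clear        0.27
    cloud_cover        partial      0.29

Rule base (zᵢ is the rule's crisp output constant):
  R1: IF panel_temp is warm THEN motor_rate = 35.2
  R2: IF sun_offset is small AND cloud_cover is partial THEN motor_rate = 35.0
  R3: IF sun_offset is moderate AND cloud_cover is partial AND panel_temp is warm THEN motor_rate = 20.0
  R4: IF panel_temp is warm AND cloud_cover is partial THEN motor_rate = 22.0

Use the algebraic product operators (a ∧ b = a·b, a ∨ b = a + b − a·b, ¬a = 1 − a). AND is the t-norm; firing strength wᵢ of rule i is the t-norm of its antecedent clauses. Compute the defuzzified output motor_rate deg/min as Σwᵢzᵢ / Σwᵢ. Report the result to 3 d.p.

R1 (z=35.2): warm=0.45 → w = 0.4500
R2 (z=35.0): small=0.74, partial=0.29; AND[a·b] → w = 0.2146
R3 (z=20.0): moderate=0.88, partial=0.29, warm=0.45; AND[a·b] → w = 0.1148
R4 (z=22.0): warm=0.45, partial=0.29; AND[a·b] → w = 0.1305
Weighted average = (0.4500·35.2 + 0.2146·35.0 + 0.1148·20.0 + 0.1305·22.0) / (0.4500 + 0.2146 + 0.1148 + 0.1305)
  = 28.5188 / 0.9099 = 31.341

31.341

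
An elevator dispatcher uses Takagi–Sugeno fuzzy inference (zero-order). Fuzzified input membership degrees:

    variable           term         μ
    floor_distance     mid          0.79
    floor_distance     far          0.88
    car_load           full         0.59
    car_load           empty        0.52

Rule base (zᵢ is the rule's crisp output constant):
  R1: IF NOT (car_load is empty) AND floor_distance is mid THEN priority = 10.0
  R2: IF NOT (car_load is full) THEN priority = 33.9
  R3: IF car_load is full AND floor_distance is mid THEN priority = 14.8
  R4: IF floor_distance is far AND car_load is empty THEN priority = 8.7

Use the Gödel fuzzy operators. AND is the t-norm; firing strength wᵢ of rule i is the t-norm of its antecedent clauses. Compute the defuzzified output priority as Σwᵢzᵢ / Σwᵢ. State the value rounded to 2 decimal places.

R1 (z=10.0): ¬empty=1−0.52=0.48, mid=0.79; AND[min(a, b)] → w = 0.48
R2 (z=33.9): ¬full=1−0.59=0.41 → w = 0.41
R3 (z=14.8): full=0.59, mid=0.79; AND[min(a, b)] → w = 0.59
R4 (z=8.7): far=0.88, empty=0.52; AND[min(a, b)] → w = 0.52
Weighted average = (0.48·10.0 + 0.41·33.9 + 0.59·14.8 + 0.52·8.7) / (0.48 + 0.41 + 0.59 + 0.52)
  = 31.9550 / 2.0000 = 15.98

15.98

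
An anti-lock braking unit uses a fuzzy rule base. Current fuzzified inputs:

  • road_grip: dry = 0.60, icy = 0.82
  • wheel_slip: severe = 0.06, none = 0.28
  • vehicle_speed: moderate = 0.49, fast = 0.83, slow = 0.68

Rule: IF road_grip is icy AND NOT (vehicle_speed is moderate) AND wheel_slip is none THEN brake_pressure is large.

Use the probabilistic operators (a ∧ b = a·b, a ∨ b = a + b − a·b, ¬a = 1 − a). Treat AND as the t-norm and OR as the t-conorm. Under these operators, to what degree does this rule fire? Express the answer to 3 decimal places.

firing strength: icy=0.82, ¬moderate=1−0.49=0.51, none=0.28; AND[a·b] → w = 0.1171

0.117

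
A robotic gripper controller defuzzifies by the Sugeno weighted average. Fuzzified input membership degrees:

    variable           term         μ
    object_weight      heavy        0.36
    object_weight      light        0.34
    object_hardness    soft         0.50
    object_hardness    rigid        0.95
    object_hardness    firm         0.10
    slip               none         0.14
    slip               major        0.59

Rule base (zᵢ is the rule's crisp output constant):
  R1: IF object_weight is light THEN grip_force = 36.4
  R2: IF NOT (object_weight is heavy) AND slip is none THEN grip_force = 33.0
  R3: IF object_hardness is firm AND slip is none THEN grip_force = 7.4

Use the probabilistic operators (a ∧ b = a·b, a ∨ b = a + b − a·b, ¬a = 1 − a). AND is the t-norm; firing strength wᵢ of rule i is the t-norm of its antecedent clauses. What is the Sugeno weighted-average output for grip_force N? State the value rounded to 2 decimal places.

R1 (z=36.4): light=0.34 → w = 0.3400
R2 (z=33.0): ¬heavy=1−0.36=0.64, none=0.14; AND[a·b] → w = 0.0896
R3 (z=7.4): firm=0.10, none=0.14; AND[a·b] → w = 0.0140
Weighted average = (0.3400·36.4 + 0.0896·33.0 + 0.0140·7.4) / (0.3400 + 0.0896 + 0.0140)
  = 15.4364 / 0.4436 = 34.80

34.80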